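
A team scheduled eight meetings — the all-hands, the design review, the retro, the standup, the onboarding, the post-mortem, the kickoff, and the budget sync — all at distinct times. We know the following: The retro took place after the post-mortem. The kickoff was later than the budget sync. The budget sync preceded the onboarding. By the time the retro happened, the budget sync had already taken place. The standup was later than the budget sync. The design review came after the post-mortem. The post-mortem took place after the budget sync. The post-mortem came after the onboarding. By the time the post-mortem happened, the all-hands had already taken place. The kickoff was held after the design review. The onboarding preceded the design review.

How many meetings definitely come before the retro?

Directly stated before the retro: the budget sync and the post-mortem.
The all-hands reaches the retro via the all-hands → the post-mortem → the retro.
The onboarding reaches the retro via the onboarding → the post-mortem → the retro.
No chain forces the kickoff (or any of the others) ahead of the retro.
That's the all-hands, the budget sync, the onboarding, and the post-mortem — 4 in all.

4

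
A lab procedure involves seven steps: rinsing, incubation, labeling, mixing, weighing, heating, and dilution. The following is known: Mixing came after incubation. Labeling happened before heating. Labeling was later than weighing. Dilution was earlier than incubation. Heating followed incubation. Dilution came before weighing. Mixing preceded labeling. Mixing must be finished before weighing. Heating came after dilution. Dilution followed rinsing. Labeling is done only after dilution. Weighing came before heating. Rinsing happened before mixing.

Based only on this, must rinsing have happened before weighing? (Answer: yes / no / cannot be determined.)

Chain the constraints: rinsing → dilution → weighing. Each link is directly stated, so rinsing comes before weighing.

yes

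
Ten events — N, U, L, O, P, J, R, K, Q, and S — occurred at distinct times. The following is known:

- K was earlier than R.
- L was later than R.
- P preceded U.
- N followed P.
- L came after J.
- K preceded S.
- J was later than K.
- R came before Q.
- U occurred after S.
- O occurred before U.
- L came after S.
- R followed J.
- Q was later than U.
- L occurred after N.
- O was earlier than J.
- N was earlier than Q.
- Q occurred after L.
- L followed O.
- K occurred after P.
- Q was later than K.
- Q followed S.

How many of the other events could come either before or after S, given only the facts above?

Forced before S: K and P; forced after S: L, Q, and U.
That leaves J, N, O, and R with no forced order relative to S — 4.

4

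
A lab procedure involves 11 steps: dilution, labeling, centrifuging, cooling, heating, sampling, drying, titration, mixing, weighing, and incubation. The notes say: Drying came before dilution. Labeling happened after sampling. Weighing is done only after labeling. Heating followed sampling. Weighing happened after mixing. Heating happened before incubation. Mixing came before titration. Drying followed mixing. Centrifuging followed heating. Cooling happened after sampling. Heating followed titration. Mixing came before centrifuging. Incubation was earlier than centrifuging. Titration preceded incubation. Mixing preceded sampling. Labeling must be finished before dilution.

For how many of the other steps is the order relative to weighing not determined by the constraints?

7

Forced before weighing: labeling, mixing, and sampling.
That leaves centrifuging, cooling, dilution, drying, heating, incubation, and titration with no forced order relative to weighing — 7.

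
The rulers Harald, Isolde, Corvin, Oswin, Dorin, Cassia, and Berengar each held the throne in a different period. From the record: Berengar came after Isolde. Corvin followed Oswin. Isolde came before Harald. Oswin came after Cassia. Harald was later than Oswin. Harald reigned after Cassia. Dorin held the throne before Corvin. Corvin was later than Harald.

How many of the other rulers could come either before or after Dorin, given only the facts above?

Forced after Dorin: Corvin.
That leaves Berengar, Cassia, Harald, Isolde, and Oswin with no forced order relative to Dorin — 5.

5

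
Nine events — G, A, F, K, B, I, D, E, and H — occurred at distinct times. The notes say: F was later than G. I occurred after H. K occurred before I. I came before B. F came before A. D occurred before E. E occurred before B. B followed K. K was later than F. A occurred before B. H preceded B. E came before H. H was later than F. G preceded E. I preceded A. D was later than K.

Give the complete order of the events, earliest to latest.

The constraints fix every adjacent pair, so only one ordering works:
G → F → K → D → E → H → I → A → B.

G, F, K, D, E, H, I, A, B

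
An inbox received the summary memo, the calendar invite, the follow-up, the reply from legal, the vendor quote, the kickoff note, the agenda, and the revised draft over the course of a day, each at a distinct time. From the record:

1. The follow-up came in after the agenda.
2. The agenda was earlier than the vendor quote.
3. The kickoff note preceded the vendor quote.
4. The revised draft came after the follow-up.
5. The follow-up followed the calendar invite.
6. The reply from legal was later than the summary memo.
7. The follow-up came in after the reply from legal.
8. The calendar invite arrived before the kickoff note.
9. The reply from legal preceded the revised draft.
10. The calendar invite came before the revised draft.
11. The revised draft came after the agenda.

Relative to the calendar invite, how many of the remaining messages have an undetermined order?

Forced after the calendar invite: the follow-up, the kickoff note, the revised draft, and the vendor quote.
That leaves the agenda, the reply from legal, and the summary memo with no forced order relative to the calendar invite — 3.

3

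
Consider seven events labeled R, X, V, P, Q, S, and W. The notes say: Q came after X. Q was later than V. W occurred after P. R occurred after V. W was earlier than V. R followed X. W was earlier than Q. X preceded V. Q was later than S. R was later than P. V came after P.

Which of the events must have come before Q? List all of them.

Directly stated before Q: S, V, W, and X.
P reaches Q via P → W → Q.
No chain forces R ahead of Q.

P, S, V, W, X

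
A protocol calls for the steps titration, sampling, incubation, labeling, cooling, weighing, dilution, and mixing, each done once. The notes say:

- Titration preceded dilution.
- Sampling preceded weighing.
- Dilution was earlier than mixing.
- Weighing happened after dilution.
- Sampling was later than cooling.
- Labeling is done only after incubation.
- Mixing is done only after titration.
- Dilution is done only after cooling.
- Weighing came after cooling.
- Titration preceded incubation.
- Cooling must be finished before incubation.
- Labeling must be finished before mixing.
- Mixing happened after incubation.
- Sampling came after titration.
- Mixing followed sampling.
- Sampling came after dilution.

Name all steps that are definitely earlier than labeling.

Directly stated before labeling: incubation.
Cooling reaches labeling via cooling → incubation → labeling.
Titration reaches labeling via titration → incubation → labeling.
No chain forces dilution (or any of the others) ahead of labeling.

cooling, incubation, titration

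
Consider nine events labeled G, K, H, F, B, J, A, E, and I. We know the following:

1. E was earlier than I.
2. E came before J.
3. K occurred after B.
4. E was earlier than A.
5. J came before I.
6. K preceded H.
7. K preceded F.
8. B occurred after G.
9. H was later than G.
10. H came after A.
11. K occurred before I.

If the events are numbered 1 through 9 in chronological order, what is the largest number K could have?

K must come before F, H, and I — 3 events forced after it.
Everything else can be placed before K in some valid order, so K can sit as late as position 9 − 3 = 6.

6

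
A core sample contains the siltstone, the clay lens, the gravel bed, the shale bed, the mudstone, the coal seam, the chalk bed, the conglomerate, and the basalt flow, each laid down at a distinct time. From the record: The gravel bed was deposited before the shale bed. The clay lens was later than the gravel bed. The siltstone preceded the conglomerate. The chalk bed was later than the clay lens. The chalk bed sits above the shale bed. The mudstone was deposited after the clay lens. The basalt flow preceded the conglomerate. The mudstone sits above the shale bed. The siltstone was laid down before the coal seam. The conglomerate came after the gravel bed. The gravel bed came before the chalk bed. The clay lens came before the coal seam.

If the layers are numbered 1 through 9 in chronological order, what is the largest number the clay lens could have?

The clay lens must come before the chalk bed, the coal seam, and the mudstone — 3 layers forced after it.
Everything else can be placed before the clay lens in some valid order, so the clay lens can sit as late as position 9 − 3 = 6.

6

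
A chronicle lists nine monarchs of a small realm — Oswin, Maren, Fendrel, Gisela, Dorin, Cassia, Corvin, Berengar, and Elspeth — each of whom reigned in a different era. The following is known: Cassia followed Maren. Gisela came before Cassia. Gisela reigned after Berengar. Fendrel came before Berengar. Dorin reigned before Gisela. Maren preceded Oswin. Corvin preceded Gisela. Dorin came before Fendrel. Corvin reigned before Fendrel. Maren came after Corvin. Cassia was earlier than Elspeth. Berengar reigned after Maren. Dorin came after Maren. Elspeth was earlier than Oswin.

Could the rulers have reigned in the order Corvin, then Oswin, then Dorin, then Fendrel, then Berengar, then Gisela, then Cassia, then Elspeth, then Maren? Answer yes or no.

no

The constraints require Maren before Oswin, but in the proposed sequence Oswin appears ahead of Maren. That one violation is enough.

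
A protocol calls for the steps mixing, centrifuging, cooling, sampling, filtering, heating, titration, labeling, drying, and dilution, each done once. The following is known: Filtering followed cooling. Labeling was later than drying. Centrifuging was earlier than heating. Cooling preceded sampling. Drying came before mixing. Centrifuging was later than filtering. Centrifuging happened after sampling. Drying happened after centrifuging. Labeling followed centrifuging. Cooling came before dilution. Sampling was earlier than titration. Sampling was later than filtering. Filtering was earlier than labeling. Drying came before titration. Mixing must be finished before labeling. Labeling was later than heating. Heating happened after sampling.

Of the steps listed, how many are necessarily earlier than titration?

Directly stated before titration: drying and sampling.
Centrifuging reaches titration via centrifuging → drying → titration.
Cooling reaches titration via cooling → sampling → titration.
Filtering reaches titration via filtering → sampling → titration.
No chain forces mixing (or any of the others) ahead of titration.
That's centrifuging, cooling, drying, filtering, and sampling — 5 in all.

5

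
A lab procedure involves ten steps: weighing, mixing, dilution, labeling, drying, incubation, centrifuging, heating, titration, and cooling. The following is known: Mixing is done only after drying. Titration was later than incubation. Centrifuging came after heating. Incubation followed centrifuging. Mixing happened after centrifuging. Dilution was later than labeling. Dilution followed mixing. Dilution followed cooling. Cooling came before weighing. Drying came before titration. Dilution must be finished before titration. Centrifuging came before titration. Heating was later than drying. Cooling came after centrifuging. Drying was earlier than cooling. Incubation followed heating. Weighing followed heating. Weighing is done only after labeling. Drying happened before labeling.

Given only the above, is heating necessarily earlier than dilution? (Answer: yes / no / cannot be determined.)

Chain the constraints: heating → centrifuging → cooling → dilution. Each link is directly stated, so heating comes before dilution.

yes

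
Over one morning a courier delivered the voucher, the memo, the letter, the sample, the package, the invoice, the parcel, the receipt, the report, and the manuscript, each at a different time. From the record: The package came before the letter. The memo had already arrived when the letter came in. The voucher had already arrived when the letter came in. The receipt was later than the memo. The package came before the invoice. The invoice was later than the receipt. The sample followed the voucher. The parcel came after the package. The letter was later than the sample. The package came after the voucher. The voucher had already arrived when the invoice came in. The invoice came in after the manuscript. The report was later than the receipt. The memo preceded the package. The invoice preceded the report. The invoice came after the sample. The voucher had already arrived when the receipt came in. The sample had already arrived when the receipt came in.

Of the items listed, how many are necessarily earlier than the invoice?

Directly stated before the invoice: the manuscript, the package, the receipt, the sample, and the voucher.
The memo reaches the invoice via the memo → the package → the invoice.
No chain forces the report (or any of the others) ahead of the invoice.
That's the manuscript, the memo, the package, the receipt, the sample, and the voucher — 6 in all.

6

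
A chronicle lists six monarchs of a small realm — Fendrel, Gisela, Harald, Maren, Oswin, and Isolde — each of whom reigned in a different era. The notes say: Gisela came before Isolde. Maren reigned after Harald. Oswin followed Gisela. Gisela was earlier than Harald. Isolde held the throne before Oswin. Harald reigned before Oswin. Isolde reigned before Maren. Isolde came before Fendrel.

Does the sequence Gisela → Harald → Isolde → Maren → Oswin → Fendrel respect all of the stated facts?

yes

Check each stated constraint against the proposed order — e.g. Isolde is ahead of Fendrel; Gisela is ahead of Oswin. Every pair is in the required order; nothing is violated.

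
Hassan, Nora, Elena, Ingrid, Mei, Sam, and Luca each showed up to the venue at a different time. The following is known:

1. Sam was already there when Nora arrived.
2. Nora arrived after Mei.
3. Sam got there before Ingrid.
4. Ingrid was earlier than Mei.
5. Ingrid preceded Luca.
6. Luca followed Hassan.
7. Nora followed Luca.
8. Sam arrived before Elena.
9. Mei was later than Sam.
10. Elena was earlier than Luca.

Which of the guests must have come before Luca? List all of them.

Directly stated before Luca: Elena, Hassan, and Ingrid.
Sam reaches Luca via Sam → Elena → Luca.
No chain forces Nora (or any of the others) ahead of Luca.

Elena, Hassan, Ingrid, Sam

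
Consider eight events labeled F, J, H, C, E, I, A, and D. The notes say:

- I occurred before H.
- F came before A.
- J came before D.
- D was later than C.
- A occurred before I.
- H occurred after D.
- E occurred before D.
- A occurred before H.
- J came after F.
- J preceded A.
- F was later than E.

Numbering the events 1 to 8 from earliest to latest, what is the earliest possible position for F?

2

E must come before F — 1 forced predecessor.
Nothing else is forced ahead of F, so its earliest slot is position 1 + 1 = 2.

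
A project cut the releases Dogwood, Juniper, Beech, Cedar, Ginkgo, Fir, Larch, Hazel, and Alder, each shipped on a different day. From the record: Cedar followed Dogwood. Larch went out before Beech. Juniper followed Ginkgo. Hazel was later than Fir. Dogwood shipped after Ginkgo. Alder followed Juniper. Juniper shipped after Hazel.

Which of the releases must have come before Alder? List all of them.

Directly stated before Alder: Juniper.
Fir reaches Alder via Fir → Hazel → Juniper → Alder.
Ginkgo reaches Alder via Ginkgo → Juniper → Alder.
Hazel reaches Alder via Hazel → Juniper → Alder.
No chain forces Cedar (or any of the others) ahead of Alder.

Fir, Ginkgo, Hazel, Juniper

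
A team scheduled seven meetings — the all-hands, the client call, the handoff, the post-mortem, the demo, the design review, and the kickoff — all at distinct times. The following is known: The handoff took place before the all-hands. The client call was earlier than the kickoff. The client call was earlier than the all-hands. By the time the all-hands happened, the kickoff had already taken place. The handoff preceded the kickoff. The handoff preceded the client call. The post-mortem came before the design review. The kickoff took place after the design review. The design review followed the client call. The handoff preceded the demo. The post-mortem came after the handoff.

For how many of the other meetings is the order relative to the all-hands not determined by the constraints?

Forced before the all-hands: the client call, the design review, the handoff, the kickoff, and the post-mortem.
That leaves the demo with no forced order relative to the all-hands — 1.

1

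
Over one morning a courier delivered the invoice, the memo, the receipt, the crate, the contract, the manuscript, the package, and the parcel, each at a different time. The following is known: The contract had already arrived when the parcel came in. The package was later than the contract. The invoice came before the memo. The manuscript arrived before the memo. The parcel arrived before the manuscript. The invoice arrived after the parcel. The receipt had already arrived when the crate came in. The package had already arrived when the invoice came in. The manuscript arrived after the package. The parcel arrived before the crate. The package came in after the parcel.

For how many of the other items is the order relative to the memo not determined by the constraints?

2

Forced before the memo: the contract, the invoice, the manuscript, the package, and the parcel.
That leaves the crate and the receipt with no forced order relative to the memo — 2.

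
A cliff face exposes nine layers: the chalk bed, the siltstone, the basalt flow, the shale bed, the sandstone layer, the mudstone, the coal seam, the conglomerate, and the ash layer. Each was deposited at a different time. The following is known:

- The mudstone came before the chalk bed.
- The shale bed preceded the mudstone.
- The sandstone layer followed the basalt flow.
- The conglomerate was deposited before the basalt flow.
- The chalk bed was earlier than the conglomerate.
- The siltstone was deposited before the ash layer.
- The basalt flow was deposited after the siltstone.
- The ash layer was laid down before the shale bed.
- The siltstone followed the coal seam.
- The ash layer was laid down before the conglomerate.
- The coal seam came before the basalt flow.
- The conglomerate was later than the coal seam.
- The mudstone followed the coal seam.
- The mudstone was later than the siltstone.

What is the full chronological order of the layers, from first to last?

the coal seam, the siltstone, the ash layer, the shale bed, the mudstone, the chalk bed, the conglomerate, the basalt flow, the sandstone layer

The constraints fix every adjacent pair, so only one ordering works:
the coal seam → the siltstone → the ash layer → the shale bed → the mudstone → the chalk bed → the conglomerate → the basalt flow → the sandstone layer.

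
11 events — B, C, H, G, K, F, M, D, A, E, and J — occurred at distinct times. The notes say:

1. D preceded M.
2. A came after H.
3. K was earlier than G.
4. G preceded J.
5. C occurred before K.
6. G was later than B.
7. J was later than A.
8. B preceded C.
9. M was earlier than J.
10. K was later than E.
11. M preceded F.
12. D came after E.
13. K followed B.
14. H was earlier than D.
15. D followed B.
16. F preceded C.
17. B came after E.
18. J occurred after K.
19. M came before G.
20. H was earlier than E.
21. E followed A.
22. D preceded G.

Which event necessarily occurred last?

Every other event has a chain of constraints placing it before J, so J is last.

J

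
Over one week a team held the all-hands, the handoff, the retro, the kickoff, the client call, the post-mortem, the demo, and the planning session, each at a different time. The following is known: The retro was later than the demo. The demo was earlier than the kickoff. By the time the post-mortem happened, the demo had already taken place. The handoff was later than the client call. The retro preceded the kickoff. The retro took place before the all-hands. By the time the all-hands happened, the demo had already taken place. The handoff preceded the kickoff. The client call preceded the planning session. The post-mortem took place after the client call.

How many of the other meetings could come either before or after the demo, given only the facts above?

Forced after the demo: the all-hands, the kickoff, the post-mortem, and the retro.
That leaves the client call, the handoff, and the planning session with no forced order relative to the demo — 3.

3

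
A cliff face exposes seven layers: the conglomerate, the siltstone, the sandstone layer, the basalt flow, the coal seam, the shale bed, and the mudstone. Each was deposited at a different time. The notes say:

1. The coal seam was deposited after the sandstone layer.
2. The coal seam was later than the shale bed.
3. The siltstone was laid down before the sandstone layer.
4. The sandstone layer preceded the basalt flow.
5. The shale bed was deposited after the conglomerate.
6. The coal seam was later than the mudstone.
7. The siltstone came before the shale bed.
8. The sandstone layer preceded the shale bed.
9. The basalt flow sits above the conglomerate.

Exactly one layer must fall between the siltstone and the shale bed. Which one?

Tracing the constraints gives the siltstone → the sandstone layer → the shale bed, so the sandstone layer sits after the siltstone and before the shale bed.
No other layer is forced both after the siltstone and before the shale bed.

the sandstone layer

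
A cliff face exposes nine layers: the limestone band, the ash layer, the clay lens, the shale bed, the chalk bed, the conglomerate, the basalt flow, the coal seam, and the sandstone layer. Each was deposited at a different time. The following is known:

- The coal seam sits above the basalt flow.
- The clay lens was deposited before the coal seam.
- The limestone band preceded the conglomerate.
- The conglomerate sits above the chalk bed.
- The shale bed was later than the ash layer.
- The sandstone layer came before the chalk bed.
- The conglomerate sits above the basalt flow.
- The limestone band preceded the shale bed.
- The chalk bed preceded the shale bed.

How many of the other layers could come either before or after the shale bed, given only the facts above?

4

Forced before the shale bed: the ash layer, the chalk bed, the limestone band, and the sandstone layer.
That leaves the basalt flow, the clay lens, the coal seam, and the conglomerate with no forced order relative to the shale bed — 4.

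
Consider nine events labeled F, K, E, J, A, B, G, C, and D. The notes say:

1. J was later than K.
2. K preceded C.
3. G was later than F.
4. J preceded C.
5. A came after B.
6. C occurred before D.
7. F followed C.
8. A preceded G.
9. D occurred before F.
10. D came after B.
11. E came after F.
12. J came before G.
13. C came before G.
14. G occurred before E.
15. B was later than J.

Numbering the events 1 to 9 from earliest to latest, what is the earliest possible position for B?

3

J and K must both come before B — 2 forced predecessors.
Nothing else is forced ahead of B, so its earliest slot is position 2 + 1 = 3.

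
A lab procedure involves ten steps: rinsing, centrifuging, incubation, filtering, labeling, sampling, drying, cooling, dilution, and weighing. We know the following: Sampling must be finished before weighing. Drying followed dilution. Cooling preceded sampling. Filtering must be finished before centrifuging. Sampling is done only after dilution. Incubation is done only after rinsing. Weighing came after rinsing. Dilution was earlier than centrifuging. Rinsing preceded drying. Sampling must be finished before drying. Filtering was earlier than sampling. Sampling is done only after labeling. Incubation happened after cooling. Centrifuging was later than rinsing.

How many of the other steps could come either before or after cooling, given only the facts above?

5

Forced after cooling: drying, incubation, sampling, and weighing.
That leaves centrifuging, dilution, filtering, labeling, and rinsing with no forced order relative to cooling — 5.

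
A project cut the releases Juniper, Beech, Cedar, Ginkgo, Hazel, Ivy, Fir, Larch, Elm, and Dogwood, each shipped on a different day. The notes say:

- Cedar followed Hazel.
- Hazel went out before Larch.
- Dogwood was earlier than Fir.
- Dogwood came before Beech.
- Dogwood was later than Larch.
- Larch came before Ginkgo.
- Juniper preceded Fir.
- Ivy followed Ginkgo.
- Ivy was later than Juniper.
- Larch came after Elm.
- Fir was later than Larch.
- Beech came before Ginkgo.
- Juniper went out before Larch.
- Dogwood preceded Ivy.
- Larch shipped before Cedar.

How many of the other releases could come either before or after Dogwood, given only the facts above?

1

Forced before Dogwood: Elm, Hazel, Juniper, and Larch; forced after Dogwood: Beech, Fir, Ginkgo, and Ivy.
That leaves Cedar with no forced order relative to Dogwood — 1.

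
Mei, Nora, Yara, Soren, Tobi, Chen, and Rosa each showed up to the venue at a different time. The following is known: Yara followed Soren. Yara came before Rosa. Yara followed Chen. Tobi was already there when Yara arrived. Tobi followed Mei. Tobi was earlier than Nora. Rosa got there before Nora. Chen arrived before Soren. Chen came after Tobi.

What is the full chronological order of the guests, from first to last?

The constraints fix every adjacent pair, so only one ordering works:
Mei → Tobi → Chen → Soren → Yara → Rosa → Nora.

Mei, Tobi, Chen, Soren, Yara, Rosa, Nora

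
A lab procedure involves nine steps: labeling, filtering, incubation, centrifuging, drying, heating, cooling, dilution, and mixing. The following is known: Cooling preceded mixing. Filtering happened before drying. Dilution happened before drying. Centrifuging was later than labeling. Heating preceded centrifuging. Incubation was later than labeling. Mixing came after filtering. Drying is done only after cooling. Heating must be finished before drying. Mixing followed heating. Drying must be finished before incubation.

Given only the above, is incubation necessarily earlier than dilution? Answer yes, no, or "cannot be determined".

no

Tracing the constraints gives dilution → drying → incubation, so dilution must come before incubation.
That means incubation cannot be before dilution.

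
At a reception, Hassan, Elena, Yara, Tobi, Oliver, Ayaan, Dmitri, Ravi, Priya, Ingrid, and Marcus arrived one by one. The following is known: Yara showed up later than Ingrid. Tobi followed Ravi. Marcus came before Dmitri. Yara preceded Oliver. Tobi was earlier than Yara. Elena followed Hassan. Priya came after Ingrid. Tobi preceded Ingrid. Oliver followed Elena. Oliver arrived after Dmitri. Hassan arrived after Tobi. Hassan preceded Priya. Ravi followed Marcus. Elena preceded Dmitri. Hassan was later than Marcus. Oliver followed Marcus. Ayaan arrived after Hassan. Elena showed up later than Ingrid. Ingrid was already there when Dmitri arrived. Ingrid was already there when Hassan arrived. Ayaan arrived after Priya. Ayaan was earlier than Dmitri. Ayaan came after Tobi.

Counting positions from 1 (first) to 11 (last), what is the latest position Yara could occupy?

Yara must come before Oliver — 1 guest forced after them.
Everything else can be placed before Yara in some valid order, so Yara can sit as late as position 11 − 1 = 10.

10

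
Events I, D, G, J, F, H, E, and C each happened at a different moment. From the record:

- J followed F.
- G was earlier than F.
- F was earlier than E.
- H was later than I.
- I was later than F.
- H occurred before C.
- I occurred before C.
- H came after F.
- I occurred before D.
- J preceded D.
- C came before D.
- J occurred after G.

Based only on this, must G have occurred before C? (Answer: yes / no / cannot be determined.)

Chain the constraints: G → F → I → C. Each link is directly stated, so G comes before C.

yes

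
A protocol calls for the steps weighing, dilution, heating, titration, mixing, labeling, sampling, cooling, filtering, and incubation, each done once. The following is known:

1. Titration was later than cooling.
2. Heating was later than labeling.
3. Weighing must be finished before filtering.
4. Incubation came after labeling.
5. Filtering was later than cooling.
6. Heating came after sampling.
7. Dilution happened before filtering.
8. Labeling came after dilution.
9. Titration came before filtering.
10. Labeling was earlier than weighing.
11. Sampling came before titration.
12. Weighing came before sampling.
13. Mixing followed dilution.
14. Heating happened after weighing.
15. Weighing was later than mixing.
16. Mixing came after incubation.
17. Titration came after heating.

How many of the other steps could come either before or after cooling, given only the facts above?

7

Forced after cooling: filtering and titration.
That leaves dilution, heating, incubation, labeling, mixing, sampling, and weighing with no forced order relative to cooling — 7.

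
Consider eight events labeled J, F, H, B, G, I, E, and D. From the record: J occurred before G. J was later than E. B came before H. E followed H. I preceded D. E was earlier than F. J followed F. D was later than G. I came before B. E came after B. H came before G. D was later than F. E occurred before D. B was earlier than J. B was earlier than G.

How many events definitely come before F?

4

Directly stated before F: E.
B reaches F via B → E → F.
H reaches F via H → E → F.
I reaches F via I → B → E → F.
That's B, E, H, and I — 4 in all.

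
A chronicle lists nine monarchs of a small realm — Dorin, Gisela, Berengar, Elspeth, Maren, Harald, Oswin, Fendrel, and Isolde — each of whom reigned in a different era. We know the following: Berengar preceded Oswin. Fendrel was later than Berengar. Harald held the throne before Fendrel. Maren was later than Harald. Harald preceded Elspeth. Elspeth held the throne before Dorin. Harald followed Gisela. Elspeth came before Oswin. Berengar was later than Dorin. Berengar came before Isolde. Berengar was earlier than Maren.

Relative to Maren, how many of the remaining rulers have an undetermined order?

Forced before Maren: Berengar, Dorin, Elspeth, Gisela, and Harald.
That leaves Fendrel, Isolde, and Oswin with no forced order relative to Maren — 3.

3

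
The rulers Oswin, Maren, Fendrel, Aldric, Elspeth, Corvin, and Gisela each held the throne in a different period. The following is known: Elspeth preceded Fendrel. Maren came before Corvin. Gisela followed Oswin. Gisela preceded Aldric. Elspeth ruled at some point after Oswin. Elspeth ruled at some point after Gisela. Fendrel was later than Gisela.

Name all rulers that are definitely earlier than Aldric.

Gisela, Oswin

Directly stated before Aldric: Gisela.
Oswin reaches Aldric via Oswin → Gisela → Aldric.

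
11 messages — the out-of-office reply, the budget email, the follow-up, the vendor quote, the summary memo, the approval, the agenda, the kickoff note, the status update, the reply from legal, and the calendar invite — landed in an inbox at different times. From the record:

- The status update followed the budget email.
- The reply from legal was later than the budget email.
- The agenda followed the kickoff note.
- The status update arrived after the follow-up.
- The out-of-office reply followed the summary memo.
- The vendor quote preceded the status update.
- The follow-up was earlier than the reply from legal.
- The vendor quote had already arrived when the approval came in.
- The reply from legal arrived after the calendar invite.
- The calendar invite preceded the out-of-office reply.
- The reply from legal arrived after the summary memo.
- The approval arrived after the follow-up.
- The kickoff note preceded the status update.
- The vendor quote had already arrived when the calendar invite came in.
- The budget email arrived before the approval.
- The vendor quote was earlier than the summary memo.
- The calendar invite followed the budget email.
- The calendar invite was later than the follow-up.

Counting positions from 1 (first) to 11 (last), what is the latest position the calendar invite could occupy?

The calendar invite must come before the out-of-office reply and the reply from legal — 2 messages forced after it.
Everything else can be placed before the calendar invite in some valid order, so the calendar invite can sit as late as position 11 − 2 = 9.

9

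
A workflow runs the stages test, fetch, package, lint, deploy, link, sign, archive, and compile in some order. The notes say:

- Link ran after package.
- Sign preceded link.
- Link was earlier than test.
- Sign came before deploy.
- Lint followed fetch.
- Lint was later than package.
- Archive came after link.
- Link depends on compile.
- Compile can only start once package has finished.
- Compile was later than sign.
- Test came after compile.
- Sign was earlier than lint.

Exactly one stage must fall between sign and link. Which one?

compile

Tracing the constraints gives sign → compile → link, so compile sits after sign and before link.
No other stage is forced both after sign and before link.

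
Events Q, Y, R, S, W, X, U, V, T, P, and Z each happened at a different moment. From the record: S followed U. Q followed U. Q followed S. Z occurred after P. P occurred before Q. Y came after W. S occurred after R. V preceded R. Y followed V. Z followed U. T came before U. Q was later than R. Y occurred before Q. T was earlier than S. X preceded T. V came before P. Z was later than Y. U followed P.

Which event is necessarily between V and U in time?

Tracing the constraints gives V → P → U, so P sits after V and before U.
No other event is forced both after V and before U.

P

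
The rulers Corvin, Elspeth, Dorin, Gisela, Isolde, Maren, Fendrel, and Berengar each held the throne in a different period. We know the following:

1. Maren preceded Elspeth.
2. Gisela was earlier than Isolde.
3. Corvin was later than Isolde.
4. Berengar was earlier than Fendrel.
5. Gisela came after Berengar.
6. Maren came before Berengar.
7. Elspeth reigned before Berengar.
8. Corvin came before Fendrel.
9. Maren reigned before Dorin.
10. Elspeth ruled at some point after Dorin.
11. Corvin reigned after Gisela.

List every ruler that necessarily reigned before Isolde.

Berengar, Dorin, Elspeth, Gisela, Maren

Directly stated before Isolde: Gisela.
Berengar reaches Isolde via Berengar → Gisela → Isolde.
Dorin reaches Isolde via Dorin → Elspeth → Berengar → Gisela → Isolde.
Elspeth reaches Isolde via Elspeth → Berengar → Gisela → Isolde.
Likewise Maren reaches Isolde by chaining the stated constraints.
No chain forces Fendrel (or any of the others) ahead of Isolde.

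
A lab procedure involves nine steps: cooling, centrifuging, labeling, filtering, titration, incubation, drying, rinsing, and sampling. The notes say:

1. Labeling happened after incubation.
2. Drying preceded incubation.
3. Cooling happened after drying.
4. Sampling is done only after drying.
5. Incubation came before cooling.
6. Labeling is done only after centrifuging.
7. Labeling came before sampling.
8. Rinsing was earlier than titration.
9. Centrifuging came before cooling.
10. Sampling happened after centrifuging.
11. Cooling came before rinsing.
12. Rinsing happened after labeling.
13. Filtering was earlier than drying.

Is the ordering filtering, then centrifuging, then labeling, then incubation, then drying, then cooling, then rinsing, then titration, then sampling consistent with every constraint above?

no

The constraints require drying before incubation, but in the proposed sequence incubation appears ahead of drying. That one violation is enough.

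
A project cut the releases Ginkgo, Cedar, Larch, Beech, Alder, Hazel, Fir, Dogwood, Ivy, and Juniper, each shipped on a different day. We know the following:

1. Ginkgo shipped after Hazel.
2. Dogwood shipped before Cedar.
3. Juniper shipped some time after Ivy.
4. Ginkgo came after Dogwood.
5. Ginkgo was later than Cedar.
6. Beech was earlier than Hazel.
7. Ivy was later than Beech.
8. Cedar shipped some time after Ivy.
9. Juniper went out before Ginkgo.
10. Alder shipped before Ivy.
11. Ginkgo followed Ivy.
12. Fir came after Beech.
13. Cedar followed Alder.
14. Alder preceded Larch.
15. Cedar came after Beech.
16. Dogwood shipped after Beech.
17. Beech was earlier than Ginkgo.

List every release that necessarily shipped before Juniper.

Directly stated before Juniper: Ivy.
Alder reaches Juniper via Alder → Ivy → Juniper.
Beech reaches Juniper via Beech → Ivy → Juniper.
No chain forces Hazel (or any of the others) ahead of Juniper.

Alder, Beech, Ivy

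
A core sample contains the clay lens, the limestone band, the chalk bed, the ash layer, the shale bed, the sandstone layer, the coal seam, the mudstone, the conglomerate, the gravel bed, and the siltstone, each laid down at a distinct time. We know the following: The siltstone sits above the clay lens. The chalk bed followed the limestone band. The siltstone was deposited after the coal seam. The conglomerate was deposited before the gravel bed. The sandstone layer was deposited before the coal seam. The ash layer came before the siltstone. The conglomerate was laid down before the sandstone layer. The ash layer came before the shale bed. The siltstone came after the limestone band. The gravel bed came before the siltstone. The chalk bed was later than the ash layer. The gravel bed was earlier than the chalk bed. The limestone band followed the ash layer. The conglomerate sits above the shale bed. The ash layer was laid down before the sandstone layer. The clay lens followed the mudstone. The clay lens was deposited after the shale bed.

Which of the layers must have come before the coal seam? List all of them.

the ash layer, the conglomerate, the sandstone layer, the shale bed

Directly stated before the coal seam: the sandstone layer.
The ash layer reaches the coal seam via the ash layer → the sandstone layer → the coal seam.
The conglomerate reaches the coal seam via the conglomerate → the sandstone layer → the coal seam.
The shale bed reaches the coal seam via the shale bed → the conglomerate → the sandstone layer → the coal seam.
No chain forces the clay lens (or any of the others) ahead of the coal seam.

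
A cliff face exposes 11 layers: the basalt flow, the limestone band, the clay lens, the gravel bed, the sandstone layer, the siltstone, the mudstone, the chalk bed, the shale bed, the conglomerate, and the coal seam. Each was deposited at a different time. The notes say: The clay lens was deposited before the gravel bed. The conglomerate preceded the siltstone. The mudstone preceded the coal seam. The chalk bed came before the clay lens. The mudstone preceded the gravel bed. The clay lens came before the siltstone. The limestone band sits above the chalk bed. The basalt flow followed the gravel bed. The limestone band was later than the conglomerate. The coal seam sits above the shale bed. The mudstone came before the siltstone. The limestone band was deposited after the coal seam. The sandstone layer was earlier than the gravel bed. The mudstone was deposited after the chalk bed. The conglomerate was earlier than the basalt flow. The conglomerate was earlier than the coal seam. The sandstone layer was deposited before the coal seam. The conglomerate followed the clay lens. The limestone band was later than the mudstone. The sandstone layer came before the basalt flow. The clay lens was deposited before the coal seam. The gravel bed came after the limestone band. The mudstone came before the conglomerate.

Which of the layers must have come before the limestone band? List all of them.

the chalk bed, the clay lens, the coal seam, the conglomerate, the mudstone, the sandstone layer, the shale bed

Directly stated before the limestone band: the chalk bed, the coal seam, the conglomerate, and the mudstone.
The clay lens reaches the limestone band via the clay lens → the coal seam → the limestone band.
The sandstone layer reaches the limestone band via the sandstone layer → the coal seam → the limestone band.
The shale bed reaches the limestone band via the shale bed → the coal seam → the limestone band.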